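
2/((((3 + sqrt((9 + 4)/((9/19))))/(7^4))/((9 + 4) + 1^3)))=-907578/83 + 100842 *sqrt(247)/83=8159.98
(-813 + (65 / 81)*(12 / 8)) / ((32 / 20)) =-219185 / 432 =-507.37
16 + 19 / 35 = 579 / 35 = 16.54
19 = 19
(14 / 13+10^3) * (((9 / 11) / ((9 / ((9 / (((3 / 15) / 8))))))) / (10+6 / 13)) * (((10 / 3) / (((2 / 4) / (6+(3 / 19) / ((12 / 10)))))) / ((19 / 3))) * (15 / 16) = 5116942125 / 270028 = 18949.67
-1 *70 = -70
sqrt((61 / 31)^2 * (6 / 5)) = 61 * sqrt(30) / 155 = 2.16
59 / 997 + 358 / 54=180056 / 26919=6.69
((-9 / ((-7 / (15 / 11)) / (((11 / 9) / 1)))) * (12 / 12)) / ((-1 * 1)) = -15 / 7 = -2.14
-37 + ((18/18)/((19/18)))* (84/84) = -685/19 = -36.05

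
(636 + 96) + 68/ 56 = 10265/ 14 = 733.21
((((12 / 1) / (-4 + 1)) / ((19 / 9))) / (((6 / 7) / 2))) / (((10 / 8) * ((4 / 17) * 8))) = -357 / 190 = -1.88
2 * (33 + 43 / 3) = 284 / 3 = 94.67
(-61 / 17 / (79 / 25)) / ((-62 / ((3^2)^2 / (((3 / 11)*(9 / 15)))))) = 754875 / 83266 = 9.07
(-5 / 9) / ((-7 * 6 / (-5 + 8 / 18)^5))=-579281005 / 22320522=-25.95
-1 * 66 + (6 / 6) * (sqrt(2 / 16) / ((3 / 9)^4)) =-66 + 81 * sqrt(2) / 4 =-37.36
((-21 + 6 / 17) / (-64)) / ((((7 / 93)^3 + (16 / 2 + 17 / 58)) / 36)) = 73687949127 / 52620523096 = 1.40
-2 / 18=-1 / 9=-0.11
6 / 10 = 3 / 5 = 0.60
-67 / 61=-1.10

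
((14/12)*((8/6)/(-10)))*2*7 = -98/45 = -2.18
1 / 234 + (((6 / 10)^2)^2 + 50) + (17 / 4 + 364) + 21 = 128519783 / 292500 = 439.38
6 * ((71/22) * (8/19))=1704/209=8.15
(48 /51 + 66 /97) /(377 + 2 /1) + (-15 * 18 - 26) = -184988742 /624971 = -296.00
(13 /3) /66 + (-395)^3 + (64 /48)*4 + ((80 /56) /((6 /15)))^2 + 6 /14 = -597932866961 /9702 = -61629856.42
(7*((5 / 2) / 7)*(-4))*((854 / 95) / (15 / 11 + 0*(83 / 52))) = -65.92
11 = 11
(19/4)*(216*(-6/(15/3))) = -6156/5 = -1231.20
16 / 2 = 8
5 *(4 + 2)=30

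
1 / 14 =0.07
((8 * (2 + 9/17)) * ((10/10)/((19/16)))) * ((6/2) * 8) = 132096/323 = 408.97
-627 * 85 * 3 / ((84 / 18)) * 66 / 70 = -3165723 / 98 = -32303.30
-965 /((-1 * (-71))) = -965 /71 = -13.59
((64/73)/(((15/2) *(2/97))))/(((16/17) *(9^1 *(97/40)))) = 544/1971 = 0.28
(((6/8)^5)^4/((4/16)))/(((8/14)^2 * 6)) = 56950811883/8796093022208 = 0.01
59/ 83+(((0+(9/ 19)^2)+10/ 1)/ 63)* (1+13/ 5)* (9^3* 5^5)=279164320343/ 209741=1330995.47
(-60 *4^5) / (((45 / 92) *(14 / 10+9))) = -12077.95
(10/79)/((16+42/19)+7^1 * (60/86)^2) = 175655/29998433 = 0.01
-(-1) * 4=4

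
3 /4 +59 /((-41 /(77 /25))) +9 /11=-129167 /45100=-2.86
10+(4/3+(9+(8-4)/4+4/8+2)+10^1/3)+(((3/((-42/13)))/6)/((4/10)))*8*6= 361/42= 8.60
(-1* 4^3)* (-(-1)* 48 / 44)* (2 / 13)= -10.74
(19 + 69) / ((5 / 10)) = 176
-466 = -466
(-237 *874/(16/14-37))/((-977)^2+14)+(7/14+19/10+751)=300847961187/399317155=753.41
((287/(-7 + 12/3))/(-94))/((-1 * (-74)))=287/20868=0.01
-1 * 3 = -3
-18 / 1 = -18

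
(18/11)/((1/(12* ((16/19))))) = 3456/209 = 16.54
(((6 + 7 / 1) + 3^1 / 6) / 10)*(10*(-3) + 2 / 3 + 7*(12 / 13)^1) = -2007 / 65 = -30.88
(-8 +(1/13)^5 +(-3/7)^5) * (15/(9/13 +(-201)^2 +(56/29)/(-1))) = -2175555886500/731111740976617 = -0.00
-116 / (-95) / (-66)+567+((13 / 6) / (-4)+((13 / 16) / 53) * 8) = 566.56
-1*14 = -14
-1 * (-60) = 60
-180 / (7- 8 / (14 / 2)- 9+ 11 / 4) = 5040 / 11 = 458.18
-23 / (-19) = 23 / 19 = 1.21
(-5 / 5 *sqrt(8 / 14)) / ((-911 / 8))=16 *sqrt(7) / 6377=0.01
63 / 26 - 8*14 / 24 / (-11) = 2443 / 858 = 2.85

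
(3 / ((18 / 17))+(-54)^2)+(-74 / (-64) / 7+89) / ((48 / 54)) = 16230919 / 5376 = 3019.14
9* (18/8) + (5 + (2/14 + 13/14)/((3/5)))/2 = 331/14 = 23.64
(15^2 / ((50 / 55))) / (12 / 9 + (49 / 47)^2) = 102.26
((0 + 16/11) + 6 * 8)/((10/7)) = 1904/55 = 34.62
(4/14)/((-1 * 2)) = -1/7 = -0.14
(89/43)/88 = 89/3784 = 0.02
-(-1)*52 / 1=52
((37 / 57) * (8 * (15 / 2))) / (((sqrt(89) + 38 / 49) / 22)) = 83.93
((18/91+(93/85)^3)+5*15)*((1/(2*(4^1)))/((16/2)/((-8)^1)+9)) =2137826931/1788332000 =1.20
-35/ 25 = -7/ 5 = -1.40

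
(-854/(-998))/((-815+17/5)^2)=10675/8217214636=0.00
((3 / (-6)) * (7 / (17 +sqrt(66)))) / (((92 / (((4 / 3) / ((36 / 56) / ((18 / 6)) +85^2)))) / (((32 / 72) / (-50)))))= 1666 / 350199272475 - 98 * sqrt(66) / 350199272475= 0.00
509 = 509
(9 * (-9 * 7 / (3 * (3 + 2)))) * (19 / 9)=-399 / 5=-79.80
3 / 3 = 1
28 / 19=1.47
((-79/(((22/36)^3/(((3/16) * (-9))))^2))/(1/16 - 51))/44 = 1.93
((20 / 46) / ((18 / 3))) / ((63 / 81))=15 / 161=0.09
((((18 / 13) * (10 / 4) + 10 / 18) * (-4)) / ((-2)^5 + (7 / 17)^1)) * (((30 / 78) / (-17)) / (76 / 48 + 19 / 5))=-188000 / 87939657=-0.00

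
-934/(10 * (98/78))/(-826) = 18213/202370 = 0.09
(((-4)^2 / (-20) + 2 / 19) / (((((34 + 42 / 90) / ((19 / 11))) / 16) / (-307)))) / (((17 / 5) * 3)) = 147360 / 8789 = 16.77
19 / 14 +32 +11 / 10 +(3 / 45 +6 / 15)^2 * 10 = 2308 / 63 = 36.63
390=390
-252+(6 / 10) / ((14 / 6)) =-8811 / 35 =-251.74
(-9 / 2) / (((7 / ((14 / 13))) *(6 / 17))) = -51 / 26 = -1.96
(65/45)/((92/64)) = 208/207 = 1.00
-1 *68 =-68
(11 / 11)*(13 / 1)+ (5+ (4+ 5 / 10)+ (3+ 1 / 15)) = 767 / 30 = 25.57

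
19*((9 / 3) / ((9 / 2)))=38 / 3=12.67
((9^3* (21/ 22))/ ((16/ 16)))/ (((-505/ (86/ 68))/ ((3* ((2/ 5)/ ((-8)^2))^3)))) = -1974861/ 1547223040000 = -0.00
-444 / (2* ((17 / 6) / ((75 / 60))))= -1665 / 17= -97.94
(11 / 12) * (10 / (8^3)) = 55 / 3072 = 0.02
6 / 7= 0.86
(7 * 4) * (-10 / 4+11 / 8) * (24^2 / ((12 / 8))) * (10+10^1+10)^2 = -10886400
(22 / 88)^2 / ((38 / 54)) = 27 / 304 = 0.09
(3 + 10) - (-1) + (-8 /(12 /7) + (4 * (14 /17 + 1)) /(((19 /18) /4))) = 36.97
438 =438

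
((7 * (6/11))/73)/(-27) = -14/7227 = -0.00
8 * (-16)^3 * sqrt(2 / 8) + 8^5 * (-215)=-7061504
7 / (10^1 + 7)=0.41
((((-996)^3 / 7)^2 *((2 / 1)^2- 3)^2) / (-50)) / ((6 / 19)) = -1545711312736945152 / 1225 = -1261805153254649.10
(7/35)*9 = 9/5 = 1.80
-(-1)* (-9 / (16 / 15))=-135 / 16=-8.44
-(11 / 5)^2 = -121 / 25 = -4.84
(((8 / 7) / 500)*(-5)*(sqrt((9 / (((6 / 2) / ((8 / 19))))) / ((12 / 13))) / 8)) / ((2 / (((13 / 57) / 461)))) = -13*sqrt(494) / 698968200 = -0.00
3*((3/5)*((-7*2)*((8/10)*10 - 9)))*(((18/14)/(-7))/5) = -162/175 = -0.93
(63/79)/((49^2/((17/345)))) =51/3116155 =0.00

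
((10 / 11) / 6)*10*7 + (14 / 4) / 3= 259 / 22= 11.77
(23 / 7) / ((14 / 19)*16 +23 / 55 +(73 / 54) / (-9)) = 11681010 / 42865319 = 0.27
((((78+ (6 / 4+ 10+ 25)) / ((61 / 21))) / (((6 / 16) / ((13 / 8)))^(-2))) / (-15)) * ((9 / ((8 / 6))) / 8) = -389529 / 3298880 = -0.12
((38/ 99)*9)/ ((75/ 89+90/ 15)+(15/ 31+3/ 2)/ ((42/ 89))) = 2935576/ 9387103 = 0.31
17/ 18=0.94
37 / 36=1.03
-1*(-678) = 678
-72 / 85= -0.85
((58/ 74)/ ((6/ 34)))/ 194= 493/ 21534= 0.02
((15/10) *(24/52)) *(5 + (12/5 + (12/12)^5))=378/65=5.82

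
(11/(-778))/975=-11/758550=-0.00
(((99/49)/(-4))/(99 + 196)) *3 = -297/57820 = -0.01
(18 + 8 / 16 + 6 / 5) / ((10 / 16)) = 788 / 25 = 31.52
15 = 15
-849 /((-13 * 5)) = 849 /65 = 13.06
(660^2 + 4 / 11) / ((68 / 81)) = 97029981 / 187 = 518876.90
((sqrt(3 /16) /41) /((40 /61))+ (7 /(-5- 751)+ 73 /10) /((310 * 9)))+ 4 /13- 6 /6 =-435749 /631800+ 61 * sqrt(3) /6560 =-0.67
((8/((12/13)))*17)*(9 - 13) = -1768/3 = -589.33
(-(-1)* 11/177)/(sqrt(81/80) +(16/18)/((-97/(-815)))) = 1669641600/197006873509 - 100601028* sqrt(5)/197006873509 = 0.01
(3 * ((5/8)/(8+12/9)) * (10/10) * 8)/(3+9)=15/112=0.13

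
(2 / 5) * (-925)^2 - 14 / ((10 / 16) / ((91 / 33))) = 56461058 / 165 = 342188.23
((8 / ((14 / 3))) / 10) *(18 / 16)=27 / 140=0.19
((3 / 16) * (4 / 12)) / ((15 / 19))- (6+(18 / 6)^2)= -3581 / 240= -14.92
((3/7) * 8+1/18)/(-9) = -0.39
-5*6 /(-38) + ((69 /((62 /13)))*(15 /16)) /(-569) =8211075 /10724512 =0.77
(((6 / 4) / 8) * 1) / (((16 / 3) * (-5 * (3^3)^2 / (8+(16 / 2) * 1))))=-1 / 6480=-0.00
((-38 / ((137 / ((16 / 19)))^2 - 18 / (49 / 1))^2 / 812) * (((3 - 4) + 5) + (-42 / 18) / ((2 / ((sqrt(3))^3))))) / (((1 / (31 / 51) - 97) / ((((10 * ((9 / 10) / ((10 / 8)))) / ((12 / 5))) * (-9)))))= -178740559872 / 2362213859634035467559 + 156397989888 * sqrt(3) / 2362213859634035467559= 0.00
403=403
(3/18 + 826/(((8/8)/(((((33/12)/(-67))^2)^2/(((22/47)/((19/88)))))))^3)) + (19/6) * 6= 16166474640369171151629657549628363/843468242106217543750306542649344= 19.17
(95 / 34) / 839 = 95 / 28526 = 0.00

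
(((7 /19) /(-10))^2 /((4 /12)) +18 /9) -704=-702.00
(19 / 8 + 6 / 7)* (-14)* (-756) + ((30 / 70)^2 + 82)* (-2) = 1668187 / 49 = 34044.63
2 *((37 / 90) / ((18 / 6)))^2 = 0.04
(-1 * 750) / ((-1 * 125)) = 6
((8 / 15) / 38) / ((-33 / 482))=-1928 / 9405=-0.20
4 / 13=0.31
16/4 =4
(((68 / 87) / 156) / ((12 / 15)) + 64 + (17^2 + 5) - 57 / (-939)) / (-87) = -1521081361 / 369579132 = -4.12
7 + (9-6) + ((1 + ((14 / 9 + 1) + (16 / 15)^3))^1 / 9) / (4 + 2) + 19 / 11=11843653 / 1002375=11.82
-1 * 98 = -98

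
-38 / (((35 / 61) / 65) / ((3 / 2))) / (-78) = 1159 / 14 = 82.79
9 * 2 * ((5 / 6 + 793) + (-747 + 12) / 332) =2365359 / 166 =14249.15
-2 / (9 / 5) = -1.11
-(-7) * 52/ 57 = 364/ 57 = 6.39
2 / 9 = 0.22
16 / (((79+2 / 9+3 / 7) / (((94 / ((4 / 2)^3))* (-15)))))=-35.40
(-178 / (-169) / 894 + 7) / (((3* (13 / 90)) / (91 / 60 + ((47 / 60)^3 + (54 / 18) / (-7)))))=125450645329 / 4949577360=25.35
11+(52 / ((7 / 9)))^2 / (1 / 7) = 219101 / 7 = 31300.14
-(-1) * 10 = 10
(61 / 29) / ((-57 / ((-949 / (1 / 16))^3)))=213544514719744 / 1653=129186034313.21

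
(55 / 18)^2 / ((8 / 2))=3025 / 1296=2.33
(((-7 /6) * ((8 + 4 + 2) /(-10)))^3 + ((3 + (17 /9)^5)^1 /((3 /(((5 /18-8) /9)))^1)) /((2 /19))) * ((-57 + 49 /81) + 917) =-59491.13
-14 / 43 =-0.33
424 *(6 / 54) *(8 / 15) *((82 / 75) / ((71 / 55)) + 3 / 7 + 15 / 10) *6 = 418.43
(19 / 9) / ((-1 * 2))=-19 / 18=-1.06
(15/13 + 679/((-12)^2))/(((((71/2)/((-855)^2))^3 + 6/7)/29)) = 96812033265638718890625/487541145868224639802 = 198.57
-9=-9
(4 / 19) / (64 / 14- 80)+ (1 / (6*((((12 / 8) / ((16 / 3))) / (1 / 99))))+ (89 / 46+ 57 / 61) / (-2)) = -18544345 / 12955302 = -1.43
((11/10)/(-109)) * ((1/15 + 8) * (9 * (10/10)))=-3993/5450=-0.73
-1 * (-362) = 362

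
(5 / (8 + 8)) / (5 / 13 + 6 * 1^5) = 65 / 1328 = 0.05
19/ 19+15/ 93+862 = 26758/ 31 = 863.16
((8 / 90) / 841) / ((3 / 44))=176 / 113535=0.00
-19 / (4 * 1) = -19 / 4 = -4.75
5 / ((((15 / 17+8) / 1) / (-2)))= -1.13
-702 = -702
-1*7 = -7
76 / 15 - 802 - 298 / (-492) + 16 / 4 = -974563 / 1230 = -792.33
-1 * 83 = -83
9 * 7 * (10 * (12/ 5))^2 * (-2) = -72576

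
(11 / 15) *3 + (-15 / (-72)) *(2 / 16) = 2137 / 960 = 2.23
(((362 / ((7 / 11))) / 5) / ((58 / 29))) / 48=1991 / 1680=1.19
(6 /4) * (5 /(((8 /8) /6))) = 45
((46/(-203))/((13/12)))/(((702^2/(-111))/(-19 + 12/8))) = -4255/5160753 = -0.00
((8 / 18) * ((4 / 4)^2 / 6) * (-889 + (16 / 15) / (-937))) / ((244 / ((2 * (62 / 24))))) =-387342241 / 277783020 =-1.39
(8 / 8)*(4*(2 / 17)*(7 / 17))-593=-171321 / 289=-592.81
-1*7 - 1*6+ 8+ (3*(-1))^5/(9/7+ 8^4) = -145106/28681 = -5.06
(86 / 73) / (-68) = -43 / 2482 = -0.02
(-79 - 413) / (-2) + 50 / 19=4724 / 19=248.63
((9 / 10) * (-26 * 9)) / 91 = -81 / 35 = -2.31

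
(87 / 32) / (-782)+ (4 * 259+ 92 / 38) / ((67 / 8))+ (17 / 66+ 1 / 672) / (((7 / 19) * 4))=12791367119761 / 103020855168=124.16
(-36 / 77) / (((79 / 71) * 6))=-426 / 6083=-0.07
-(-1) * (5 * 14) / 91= 10 / 13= 0.77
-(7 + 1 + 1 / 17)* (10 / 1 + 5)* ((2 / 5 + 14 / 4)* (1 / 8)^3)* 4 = -16029 / 4352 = -3.68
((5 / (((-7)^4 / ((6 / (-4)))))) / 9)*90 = -75 / 2401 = -0.03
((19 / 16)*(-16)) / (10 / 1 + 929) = -19 / 939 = -0.02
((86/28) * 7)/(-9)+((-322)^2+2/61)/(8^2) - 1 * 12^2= 25889507/17568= 1473.67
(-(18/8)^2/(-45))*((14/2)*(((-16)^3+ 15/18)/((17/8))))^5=-9633505145223189272938224448/191680695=-50258087520097886085.70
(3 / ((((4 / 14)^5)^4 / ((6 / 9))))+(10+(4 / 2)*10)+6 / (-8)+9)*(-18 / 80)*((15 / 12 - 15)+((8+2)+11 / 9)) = 86559012352.32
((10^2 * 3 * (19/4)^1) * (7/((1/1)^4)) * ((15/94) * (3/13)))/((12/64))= 1197000/611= 1959.08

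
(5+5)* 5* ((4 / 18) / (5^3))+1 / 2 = 53 / 90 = 0.59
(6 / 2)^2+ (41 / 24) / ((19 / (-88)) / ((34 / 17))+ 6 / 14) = 16979 / 1185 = 14.33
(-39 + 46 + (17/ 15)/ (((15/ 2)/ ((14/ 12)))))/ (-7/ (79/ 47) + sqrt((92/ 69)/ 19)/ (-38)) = -215887717759/ 125283870900 + 143599169*sqrt(57)/ 375851612700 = -1.72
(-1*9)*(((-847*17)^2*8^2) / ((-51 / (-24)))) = -56198951424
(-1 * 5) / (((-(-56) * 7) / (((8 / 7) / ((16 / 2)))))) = -5 / 2744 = -0.00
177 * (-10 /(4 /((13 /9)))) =-3835 /6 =-639.17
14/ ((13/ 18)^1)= 252/ 13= 19.38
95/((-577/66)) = -10.87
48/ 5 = 9.60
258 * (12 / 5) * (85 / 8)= 6579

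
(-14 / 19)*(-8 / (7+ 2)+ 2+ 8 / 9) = -28 / 19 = -1.47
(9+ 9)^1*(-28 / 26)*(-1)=252 / 13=19.38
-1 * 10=-10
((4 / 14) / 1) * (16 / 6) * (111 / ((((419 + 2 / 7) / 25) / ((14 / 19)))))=41440 / 11153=3.72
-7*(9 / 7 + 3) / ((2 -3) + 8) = -30 / 7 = -4.29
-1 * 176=-176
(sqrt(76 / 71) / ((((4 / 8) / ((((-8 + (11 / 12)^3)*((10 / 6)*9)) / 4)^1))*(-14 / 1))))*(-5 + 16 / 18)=-2311205*sqrt(1349) / 5152896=-16.47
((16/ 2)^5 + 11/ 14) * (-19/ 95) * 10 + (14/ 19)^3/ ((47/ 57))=-7783774197/ 118769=-65537.09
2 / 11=0.18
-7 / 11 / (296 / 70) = -245 / 1628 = -0.15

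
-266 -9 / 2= -541 / 2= -270.50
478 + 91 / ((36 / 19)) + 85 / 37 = 703729 / 1332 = 528.33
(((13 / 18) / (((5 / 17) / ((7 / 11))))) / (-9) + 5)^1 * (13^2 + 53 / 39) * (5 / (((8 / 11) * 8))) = 71427983 / 101088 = 706.59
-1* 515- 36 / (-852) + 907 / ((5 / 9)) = 396763 / 355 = 1117.64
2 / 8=1 / 4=0.25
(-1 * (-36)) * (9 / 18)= 18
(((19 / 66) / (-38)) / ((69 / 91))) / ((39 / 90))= -35 / 1518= -0.02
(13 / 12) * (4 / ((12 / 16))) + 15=187 / 9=20.78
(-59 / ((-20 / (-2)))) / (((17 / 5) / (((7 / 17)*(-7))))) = 2891 / 578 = 5.00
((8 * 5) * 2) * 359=28720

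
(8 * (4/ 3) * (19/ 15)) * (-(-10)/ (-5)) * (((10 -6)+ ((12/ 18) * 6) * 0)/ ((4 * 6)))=-608/ 135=-4.50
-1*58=-58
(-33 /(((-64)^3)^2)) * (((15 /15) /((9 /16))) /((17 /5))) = -55 /219043332096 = -0.00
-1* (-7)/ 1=7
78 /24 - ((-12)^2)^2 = -82931 /4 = -20732.75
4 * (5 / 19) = 20 / 19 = 1.05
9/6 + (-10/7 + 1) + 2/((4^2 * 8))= 487/448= 1.09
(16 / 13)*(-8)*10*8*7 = -71680 / 13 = -5513.85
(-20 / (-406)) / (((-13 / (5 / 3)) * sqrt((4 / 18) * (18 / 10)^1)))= -25 * sqrt(10) / 7917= -0.01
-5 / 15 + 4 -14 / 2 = -10 / 3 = -3.33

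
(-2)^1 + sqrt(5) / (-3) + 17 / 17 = -1 - sqrt(5) / 3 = -1.75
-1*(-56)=56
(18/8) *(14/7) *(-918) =-4131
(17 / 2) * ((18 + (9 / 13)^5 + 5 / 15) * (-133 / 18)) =-23286335191 / 20049822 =-1161.42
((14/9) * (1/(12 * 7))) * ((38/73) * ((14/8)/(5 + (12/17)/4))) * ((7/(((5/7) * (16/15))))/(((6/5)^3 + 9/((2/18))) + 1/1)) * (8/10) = 2769725/9681636096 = 0.00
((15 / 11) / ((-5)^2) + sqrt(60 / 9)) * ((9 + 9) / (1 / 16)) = 864 / 55 + 192 * sqrt(15) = 759.32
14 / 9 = 1.56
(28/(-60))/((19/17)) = -119/285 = -0.42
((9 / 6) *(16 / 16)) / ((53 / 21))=63 / 106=0.59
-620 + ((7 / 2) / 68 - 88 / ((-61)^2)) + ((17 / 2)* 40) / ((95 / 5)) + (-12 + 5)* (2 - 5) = -5587096795 / 9615064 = -581.08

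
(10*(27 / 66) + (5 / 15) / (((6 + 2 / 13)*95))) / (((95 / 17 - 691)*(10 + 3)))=-0.00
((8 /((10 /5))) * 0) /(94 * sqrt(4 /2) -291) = 0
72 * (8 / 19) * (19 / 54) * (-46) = -1472 / 3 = -490.67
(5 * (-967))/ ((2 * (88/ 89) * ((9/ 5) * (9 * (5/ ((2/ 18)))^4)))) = -86063/ 2338340400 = -0.00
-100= -100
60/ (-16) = -15/ 4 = -3.75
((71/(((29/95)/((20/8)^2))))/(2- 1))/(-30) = -33725/696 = -48.46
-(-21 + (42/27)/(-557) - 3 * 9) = 240638/5013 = 48.00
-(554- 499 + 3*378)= -1189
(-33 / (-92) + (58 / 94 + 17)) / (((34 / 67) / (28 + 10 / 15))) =74643829 / 73508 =1015.45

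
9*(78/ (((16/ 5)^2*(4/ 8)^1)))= 8775/ 64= 137.11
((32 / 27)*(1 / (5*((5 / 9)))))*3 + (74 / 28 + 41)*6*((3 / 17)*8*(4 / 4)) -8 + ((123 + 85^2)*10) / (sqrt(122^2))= 175169788 / 181475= 965.26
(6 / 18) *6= 2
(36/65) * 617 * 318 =7063416/65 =108667.94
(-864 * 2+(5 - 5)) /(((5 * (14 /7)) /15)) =-2592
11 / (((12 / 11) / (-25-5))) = -605 / 2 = -302.50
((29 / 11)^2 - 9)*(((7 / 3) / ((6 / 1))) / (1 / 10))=-8680 / 1089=-7.97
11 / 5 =2.20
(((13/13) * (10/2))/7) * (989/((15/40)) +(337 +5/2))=89305/42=2126.31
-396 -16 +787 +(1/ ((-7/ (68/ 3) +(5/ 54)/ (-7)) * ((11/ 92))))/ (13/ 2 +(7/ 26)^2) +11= 25760950786/ 67428449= 382.05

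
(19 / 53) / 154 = 19 / 8162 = 0.00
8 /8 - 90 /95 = 1 /19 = 0.05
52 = 52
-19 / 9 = -2.11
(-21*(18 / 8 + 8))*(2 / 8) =-861 / 16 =-53.81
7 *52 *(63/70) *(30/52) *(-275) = -51975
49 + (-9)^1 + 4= 44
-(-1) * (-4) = -4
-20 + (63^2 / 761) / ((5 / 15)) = -3313 / 761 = -4.35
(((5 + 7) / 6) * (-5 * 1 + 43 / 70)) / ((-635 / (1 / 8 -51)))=-124949 / 177800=-0.70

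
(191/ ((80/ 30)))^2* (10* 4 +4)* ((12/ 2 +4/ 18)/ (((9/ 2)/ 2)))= 5618074/ 9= 624230.44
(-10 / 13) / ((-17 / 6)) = 60 / 221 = 0.27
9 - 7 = 2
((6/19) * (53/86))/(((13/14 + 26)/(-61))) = -135786/308009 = -0.44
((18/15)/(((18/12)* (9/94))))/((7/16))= 6016/315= 19.10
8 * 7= 56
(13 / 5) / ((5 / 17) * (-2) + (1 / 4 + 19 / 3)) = 2652 / 6115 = 0.43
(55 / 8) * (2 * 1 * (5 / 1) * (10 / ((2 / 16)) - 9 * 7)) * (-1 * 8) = -9350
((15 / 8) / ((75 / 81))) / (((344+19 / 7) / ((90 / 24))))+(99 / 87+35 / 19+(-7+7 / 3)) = -71238493 / 42792864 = -1.66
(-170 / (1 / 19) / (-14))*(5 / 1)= 8075 / 7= 1153.57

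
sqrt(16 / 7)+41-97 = -56+4 * sqrt(7) / 7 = -54.49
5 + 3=8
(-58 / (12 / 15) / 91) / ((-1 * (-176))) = -145 / 32032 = -0.00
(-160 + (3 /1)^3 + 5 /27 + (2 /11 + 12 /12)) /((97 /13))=-508235 /28809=-17.64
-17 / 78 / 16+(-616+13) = -752561 / 1248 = -603.01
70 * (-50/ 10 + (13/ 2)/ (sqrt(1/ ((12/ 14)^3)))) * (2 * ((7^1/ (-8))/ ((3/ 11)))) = 13475/ 6 - 715 * sqrt(42)/ 2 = -71.03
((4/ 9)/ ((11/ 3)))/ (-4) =-0.03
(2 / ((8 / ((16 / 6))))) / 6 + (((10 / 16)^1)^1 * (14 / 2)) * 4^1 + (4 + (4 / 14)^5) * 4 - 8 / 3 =9363803 / 302526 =30.95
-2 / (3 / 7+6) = -14 / 45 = -0.31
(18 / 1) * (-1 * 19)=-342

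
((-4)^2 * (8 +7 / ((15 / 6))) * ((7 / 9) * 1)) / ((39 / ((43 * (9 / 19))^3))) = 12983175072 / 445835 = 29121.03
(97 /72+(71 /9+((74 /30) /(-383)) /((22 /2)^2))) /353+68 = 400624343507 /5889268440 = 68.03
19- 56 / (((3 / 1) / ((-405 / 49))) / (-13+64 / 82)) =-535627 / 287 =-1866.30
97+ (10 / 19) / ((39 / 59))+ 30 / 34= 1243054 / 12597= 98.68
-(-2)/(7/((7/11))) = 2/11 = 0.18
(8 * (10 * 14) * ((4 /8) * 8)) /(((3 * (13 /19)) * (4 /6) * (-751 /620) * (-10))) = 2638720 /9763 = 270.28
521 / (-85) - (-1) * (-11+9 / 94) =-136099 / 7990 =-17.03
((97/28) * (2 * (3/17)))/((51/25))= 2425/4046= 0.60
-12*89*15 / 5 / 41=-3204 / 41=-78.15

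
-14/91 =-2/13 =-0.15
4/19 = 0.21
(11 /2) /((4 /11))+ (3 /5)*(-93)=-1627 /40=-40.68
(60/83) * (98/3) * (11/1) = 21560/83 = 259.76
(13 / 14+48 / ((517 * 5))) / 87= 34277 / 3148530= 0.01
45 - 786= -741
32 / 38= 16 / 19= 0.84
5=5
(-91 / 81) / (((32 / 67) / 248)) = -583.35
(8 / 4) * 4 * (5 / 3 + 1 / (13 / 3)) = 592 / 39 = 15.18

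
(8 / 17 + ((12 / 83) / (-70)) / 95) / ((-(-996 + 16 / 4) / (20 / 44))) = 0.00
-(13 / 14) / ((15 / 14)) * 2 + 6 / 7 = -0.88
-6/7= -0.86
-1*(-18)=18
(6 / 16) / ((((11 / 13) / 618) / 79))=21637.02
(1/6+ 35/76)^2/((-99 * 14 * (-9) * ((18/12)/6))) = 1859/14737464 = 0.00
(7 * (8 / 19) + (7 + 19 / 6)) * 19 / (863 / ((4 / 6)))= 1495 / 7767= 0.19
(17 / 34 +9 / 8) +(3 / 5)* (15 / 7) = 163 / 56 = 2.91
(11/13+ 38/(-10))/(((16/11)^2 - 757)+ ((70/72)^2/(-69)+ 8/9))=2077498368/530309504465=0.00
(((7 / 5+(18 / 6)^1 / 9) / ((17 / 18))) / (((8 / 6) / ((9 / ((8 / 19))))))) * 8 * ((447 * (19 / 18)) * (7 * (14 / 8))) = 925117011 / 680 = 1360466.19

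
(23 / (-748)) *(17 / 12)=-23 / 528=-0.04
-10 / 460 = -0.02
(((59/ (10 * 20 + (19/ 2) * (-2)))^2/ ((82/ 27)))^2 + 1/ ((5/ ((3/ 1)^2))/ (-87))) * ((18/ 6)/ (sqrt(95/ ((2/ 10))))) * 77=-68700318525386163 * sqrt(19)/ 180418892640100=-1659.79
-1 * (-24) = 24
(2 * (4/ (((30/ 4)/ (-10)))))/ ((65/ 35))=-224/ 39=-5.74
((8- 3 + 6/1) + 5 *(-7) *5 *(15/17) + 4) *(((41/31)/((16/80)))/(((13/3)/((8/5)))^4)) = -6447734784/376291175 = -17.13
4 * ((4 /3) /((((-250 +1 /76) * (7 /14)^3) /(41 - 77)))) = 6.14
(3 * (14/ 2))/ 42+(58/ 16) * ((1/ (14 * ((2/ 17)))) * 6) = 1535/ 112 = 13.71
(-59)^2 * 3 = 10443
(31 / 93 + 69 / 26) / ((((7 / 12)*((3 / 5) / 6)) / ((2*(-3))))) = -27960 / 91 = -307.25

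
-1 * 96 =-96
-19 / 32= -0.59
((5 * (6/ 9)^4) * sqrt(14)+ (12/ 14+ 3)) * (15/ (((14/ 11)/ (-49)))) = -4455/ 2 - 15400 * sqrt(14)/ 27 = -4361.63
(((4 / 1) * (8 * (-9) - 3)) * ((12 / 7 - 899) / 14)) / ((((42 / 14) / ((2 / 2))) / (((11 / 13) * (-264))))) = -912001200 / 637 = -1431713.03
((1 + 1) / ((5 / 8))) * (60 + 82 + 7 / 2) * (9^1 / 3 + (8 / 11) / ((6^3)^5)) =188132766953569 / 134688407040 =1396.80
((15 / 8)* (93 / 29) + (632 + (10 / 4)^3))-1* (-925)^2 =-49588339 / 58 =-854971.36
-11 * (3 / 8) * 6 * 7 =-693 / 4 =-173.25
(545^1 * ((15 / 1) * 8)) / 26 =32700 / 13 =2515.38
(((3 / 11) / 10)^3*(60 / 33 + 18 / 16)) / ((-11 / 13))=-90909 / 1288408000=-0.00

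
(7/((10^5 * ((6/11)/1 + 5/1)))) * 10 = 77/610000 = 0.00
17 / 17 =1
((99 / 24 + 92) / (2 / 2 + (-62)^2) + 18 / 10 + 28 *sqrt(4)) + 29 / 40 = 1171 / 20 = 58.55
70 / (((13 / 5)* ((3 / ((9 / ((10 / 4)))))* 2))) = 210 / 13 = 16.15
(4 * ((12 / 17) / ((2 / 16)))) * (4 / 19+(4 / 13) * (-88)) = -2548224 / 4199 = -606.86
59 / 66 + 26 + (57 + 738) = 821.89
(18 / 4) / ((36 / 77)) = 9.62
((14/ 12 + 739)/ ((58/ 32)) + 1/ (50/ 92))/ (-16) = -446101/ 17400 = -25.64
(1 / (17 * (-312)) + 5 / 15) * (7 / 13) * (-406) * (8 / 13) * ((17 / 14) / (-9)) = 119567 / 19773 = 6.05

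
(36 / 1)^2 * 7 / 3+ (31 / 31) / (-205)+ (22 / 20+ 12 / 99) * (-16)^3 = -13381777 / 6765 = -1978.09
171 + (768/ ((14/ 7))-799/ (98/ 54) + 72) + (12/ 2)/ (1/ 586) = 181434/ 49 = 3702.73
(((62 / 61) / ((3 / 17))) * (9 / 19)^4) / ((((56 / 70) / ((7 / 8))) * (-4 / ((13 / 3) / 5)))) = -34960653 / 508773184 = -0.07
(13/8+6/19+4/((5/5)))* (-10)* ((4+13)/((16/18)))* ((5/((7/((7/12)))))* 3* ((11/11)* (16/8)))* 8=-3453975/152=-22723.52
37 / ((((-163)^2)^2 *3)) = 37 / 2117735283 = 0.00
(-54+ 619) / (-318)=-565 / 318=-1.78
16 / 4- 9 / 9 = 3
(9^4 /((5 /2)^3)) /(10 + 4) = 26244 /875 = 29.99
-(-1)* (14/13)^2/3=196/507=0.39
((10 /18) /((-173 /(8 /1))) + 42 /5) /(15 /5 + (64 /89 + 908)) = 0.01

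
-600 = -600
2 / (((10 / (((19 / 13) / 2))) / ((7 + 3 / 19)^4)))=171051008 / 445835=383.66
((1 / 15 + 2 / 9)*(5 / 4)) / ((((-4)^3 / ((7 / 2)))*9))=-91 / 41472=-0.00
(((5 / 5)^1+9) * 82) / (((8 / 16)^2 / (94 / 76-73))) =-235383.16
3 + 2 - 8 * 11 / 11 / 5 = 17 / 5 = 3.40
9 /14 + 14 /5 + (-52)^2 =189521 /70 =2707.44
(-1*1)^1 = -1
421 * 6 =2526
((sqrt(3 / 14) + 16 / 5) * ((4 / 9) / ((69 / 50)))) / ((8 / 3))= 25 * sqrt(42) / 2898 + 80 / 207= 0.44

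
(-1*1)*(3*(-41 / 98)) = 123 / 98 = 1.26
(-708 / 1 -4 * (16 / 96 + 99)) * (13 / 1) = -43082 / 3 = -14360.67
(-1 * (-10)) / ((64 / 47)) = 7.34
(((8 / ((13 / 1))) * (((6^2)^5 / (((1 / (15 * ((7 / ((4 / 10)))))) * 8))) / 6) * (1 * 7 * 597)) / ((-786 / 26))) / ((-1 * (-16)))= -230314719600 / 131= -1758127630.53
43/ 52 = 0.83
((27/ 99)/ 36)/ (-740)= -1/ 97680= -0.00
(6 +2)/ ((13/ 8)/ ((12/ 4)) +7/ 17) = 3264/ 389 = 8.39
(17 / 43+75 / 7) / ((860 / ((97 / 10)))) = 40546 / 323575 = 0.13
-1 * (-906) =906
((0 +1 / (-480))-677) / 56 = -46423 / 3840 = -12.09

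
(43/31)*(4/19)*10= 1720/589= 2.92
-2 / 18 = -1 / 9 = -0.11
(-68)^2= 4624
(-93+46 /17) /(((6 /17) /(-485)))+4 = 744499 /6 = 124083.17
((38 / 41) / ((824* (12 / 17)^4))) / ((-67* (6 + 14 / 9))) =-93347 / 10430337024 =-0.00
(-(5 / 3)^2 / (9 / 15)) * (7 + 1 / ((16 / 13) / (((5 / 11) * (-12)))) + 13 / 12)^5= -101623752150125 / 33812979552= -3005.47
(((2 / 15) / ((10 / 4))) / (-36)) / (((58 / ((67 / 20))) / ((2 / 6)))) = -67 / 2349000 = -0.00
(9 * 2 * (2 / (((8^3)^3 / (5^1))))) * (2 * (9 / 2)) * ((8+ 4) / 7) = 1215 / 58720256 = 0.00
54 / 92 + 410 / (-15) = -3691 / 138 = -26.75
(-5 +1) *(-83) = 332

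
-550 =-550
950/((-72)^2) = 475/2592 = 0.18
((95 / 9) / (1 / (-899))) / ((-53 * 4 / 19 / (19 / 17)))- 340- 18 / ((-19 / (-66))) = 548.00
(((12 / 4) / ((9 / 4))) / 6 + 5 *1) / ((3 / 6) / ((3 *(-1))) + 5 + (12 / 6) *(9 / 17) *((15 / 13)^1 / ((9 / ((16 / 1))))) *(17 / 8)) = 1222 / 2211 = 0.55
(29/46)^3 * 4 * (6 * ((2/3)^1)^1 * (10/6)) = 6.68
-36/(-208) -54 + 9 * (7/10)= -12357/260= -47.53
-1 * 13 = -13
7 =7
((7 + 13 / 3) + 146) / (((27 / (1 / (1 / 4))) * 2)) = 944 / 81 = 11.65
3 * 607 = 1821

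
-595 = -595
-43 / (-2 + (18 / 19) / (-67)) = 54739 / 2564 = 21.35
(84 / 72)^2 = 49 / 36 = 1.36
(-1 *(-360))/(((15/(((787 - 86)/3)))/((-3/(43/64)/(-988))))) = 269184/10621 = 25.34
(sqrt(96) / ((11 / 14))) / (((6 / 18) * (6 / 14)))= 87.29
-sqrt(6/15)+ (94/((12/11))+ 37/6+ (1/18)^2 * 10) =14963/162 -sqrt(10)/5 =91.73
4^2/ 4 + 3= 7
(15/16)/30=0.03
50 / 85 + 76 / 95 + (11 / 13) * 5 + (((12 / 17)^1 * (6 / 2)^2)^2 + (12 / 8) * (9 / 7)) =12599177 / 262990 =47.91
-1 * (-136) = 136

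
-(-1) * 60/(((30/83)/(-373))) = -61918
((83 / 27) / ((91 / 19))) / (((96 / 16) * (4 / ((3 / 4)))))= 1577 / 78624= 0.02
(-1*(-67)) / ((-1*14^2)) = -0.34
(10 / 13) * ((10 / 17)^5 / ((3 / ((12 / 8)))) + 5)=5499450 / 1419857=3.87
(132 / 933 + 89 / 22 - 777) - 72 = -844.81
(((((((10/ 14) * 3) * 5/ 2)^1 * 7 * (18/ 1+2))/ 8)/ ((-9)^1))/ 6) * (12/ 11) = -125/ 66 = -1.89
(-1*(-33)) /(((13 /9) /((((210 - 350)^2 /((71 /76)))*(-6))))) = -2654467200 /923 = -2875912.46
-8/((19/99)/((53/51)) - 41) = 6996/35693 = 0.20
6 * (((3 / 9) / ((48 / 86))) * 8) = 86 / 3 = 28.67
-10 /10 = -1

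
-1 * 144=-144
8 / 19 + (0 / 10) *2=8 / 19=0.42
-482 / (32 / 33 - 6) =7953 / 83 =95.82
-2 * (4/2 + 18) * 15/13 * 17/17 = -600/13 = -46.15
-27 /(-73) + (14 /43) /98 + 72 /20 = 436514 /109865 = 3.97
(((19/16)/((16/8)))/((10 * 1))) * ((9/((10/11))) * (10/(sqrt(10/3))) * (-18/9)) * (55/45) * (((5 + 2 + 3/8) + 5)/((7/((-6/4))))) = 682803 * sqrt(30)/179200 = 20.87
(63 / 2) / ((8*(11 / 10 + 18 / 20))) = 63 / 32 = 1.97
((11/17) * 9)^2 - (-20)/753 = 7385933/217617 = 33.94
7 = 7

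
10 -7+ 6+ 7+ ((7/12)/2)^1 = 391/24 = 16.29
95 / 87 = 1.09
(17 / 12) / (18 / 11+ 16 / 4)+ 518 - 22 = 369211 / 744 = 496.25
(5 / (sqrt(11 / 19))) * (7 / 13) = 35 * sqrt(209) / 143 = 3.54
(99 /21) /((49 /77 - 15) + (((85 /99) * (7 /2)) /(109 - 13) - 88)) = -627264 /13615931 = -0.05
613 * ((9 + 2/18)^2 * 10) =41218120/81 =508865.68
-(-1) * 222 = 222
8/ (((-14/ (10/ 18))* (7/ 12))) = -80/ 147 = -0.54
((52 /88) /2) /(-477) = -13 /20988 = -0.00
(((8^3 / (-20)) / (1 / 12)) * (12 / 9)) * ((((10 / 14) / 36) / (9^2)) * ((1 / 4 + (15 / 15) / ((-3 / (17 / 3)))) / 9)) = 7552 / 413343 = 0.02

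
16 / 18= 8 / 9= 0.89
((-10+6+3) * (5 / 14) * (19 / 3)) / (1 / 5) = -475 / 42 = -11.31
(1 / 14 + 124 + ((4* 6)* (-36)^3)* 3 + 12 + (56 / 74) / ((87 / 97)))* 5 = -756904895465 / 45066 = -16795475.42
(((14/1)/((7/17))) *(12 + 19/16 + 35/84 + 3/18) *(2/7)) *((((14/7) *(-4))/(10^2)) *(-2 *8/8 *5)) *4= 44948/105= 428.08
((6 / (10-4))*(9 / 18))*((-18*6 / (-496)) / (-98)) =-27 / 24304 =-0.00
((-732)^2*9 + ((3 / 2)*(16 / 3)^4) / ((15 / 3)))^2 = 423877727728509184 / 18225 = 23258037186749.48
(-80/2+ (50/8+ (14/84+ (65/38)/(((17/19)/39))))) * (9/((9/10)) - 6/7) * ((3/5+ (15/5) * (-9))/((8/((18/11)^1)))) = -1203696/595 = -2023.02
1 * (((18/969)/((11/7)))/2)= 21/3553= 0.01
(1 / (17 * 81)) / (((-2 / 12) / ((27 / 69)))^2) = 36 / 8993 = 0.00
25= 25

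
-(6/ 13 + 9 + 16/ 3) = -14.79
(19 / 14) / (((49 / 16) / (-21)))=-456 / 49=-9.31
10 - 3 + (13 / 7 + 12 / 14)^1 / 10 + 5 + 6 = 1279 / 70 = 18.27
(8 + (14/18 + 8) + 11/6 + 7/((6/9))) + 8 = 37.11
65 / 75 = 13 / 15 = 0.87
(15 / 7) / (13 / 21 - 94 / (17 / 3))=-765 / 5701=-0.13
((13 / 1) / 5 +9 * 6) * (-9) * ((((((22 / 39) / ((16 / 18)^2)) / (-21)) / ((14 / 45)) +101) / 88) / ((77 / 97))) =-1016181584667 / 1381219840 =-735.71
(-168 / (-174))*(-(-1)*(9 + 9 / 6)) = 294 / 29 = 10.14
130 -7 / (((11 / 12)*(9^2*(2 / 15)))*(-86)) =130.01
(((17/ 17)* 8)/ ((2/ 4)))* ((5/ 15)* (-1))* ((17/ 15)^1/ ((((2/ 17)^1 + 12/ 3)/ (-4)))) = 5.87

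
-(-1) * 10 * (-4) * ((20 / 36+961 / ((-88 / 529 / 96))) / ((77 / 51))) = 37334581960 / 2541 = 14692869.72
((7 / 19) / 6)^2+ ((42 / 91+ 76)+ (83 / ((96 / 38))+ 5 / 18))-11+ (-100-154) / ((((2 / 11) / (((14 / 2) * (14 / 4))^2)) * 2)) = -283275806143 / 675792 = -419176.03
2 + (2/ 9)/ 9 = 164/ 81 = 2.02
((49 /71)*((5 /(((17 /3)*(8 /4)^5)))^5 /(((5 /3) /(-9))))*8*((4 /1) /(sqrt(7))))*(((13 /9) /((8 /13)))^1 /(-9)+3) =-8859375*sqrt(7) /11910623789056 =-0.00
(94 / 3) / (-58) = -47 / 87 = -0.54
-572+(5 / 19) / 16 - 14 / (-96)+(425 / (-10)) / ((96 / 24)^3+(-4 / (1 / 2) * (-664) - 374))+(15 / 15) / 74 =-6032387837 / 10549218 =-571.83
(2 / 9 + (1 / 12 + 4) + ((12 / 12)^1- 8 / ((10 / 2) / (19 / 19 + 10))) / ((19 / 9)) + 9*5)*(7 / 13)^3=48614419 / 7513740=6.47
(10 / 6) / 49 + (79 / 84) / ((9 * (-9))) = 1067 / 47628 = 0.02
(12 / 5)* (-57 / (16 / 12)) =-513 / 5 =-102.60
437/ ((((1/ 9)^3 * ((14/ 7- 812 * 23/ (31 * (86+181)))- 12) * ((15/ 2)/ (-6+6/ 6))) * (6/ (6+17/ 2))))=8496448101/ 202892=41876.70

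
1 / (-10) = -1 / 10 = -0.10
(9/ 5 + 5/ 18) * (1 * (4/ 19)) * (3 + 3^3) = 748/ 57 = 13.12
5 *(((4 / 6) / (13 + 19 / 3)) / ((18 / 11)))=55 / 522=0.11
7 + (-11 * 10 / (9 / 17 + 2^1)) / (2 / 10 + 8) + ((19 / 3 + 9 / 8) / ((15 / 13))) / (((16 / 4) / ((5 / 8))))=10993765 / 4061952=2.71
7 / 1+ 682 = 689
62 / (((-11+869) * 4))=31 / 1716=0.02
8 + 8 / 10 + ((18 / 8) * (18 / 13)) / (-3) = 1009 / 130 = 7.76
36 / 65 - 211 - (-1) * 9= -13094 / 65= -201.45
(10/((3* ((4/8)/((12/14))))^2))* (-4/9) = -1.45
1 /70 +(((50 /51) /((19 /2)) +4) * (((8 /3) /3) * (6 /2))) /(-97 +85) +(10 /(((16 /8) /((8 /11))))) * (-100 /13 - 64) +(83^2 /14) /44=-12491651869 /49884120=-250.41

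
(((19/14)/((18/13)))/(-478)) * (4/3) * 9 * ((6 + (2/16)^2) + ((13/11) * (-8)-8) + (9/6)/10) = 9815039/35333760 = 0.28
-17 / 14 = -1.21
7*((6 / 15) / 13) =14 / 65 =0.22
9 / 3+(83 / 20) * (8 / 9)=301 / 45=6.69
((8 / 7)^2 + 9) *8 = 4040 / 49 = 82.45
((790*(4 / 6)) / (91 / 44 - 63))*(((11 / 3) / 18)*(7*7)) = -2676520 / 31023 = -86.28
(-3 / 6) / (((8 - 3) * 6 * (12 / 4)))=-1 / 180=-0.01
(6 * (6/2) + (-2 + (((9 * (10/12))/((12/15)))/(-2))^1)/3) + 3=901/48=18.77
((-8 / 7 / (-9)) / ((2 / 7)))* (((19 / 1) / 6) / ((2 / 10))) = 190 / 27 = 7.04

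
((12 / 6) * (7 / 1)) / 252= 1 / 18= 0.06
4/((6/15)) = 10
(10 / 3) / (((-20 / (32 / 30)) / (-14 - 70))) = 14.93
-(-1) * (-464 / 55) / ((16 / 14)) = -406 / 55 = -7.38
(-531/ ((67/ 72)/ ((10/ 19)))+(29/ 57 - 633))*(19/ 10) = -1772.36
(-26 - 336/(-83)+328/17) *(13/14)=-24375/9877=-2.47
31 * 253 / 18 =7843 / 18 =435.72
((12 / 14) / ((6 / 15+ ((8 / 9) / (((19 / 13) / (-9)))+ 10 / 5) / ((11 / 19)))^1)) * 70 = -75 / 7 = -10.71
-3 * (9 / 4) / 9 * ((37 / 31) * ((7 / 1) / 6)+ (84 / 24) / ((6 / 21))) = -5075 / 496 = -10.23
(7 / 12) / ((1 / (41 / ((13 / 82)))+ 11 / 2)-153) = -0.00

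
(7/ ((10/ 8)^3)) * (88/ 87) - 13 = -101951/ 10875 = -9.37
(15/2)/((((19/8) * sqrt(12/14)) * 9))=10 * sqrt(42)/171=0.38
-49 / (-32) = 49 / 32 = 1.53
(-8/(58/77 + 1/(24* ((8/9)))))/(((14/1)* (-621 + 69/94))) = 264704/229896615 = 0.00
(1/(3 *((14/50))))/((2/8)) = 100/21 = 4.76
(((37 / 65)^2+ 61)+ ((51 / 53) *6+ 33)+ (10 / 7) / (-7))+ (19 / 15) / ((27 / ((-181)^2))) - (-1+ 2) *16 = 1440525559918 / 888758325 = 1620.83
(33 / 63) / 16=11 / 336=0.03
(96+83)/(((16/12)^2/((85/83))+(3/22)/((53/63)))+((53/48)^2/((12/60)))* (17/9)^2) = 1655419265280/218697358919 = 7.57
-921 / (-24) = 307 / 8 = 38.38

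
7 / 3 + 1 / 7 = 52 / 21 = 2.48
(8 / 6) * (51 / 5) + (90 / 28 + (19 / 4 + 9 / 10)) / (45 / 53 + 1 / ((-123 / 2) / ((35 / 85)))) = 63055091 / 2613884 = 24.12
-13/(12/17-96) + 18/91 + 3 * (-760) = -336068329/147420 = -2279.67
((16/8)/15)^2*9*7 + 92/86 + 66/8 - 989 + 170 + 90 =-3089809/4300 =-718.56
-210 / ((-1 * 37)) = 210 / 37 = 5.68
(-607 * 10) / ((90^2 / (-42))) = 4249 / 135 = 31.47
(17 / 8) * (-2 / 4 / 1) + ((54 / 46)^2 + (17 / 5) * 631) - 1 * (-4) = 90975963 / 42320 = 2149.72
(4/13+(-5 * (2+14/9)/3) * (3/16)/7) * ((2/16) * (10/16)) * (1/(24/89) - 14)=-5795/48384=-0.12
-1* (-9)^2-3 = -84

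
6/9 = 2/3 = 0.67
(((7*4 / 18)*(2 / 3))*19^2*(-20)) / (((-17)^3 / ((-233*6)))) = -94206560 / 44217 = -2130.55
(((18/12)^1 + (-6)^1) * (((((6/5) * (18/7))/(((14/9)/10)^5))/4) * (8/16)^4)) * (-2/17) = 8968066875/32000528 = 280.25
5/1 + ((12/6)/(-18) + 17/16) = 857/144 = 5.95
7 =7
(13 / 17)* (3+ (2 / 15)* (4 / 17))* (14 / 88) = 70343 / 190740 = 0.37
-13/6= -2.17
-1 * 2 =-2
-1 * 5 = -5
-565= -565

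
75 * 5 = 375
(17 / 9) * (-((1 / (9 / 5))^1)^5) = -53125 / 531441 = -0.10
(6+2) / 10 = 4 / 5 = 0.80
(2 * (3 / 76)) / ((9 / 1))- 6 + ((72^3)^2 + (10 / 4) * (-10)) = 15881803919923 / 114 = 139314069473.01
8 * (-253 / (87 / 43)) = -87032 / 87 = -1000.37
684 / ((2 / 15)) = 5130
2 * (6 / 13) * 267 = 3204 / 13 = 246.46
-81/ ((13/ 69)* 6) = -1863/ 26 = -71.65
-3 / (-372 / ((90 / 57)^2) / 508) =114300 / 11191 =10.21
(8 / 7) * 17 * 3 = 408 / 7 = 58.29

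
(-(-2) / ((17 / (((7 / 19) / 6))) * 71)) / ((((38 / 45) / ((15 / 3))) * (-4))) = -525 / 3485816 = -0.00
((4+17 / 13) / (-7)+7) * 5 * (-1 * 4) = -11360 / 91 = -124.84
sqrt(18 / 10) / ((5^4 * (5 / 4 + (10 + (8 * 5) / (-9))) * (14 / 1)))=54 * sqrt(5) / 5359375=0.00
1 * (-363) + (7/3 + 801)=1321/3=440.33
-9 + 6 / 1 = -3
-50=-50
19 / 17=1.12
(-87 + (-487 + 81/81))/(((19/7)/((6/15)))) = -8022/95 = -84.44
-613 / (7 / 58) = -35554 / 7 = -5079.14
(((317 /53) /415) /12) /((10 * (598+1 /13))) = 4121 /20521335000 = 0.00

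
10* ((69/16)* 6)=1035/4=258.75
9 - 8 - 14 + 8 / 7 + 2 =-69 / 7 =-9.86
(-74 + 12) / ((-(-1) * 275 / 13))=-2.93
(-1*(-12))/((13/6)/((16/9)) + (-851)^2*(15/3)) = 384/115872199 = 0.00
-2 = -2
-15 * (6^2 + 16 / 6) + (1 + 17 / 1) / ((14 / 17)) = -3907 / 7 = -558.14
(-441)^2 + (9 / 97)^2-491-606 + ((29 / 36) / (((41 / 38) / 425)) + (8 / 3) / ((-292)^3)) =193701.32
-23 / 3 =-7.67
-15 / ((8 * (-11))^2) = -0.00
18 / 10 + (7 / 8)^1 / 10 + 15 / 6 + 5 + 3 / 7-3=3817 / 560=6.82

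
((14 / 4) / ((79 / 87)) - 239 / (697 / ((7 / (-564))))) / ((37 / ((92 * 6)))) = 5512343438 / 95754557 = 57.57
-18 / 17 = -1.06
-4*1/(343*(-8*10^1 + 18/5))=10/65513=0.00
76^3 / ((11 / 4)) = 1755904 / 11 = 159627.64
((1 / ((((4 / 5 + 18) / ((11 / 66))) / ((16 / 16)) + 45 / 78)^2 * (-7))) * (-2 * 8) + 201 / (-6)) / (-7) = 101884137949 / 21289335858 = 4.79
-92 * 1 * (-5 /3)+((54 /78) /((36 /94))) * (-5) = 11255 /78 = 144.29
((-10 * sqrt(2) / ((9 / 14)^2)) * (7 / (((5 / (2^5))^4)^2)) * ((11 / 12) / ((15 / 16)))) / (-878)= 66375317945581568 * sqrt(2) / 125012109375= 750878.26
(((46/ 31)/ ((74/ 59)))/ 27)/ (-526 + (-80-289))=-1357/ 27717255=-0.00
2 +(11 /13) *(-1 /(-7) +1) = 270 /91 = 2.97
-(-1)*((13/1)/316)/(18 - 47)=-0.00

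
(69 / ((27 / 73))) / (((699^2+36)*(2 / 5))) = 8395 / 8795466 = 0.00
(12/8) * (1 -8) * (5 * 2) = -105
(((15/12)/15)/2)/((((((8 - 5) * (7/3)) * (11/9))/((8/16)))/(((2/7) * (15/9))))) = 5/4312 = 0.00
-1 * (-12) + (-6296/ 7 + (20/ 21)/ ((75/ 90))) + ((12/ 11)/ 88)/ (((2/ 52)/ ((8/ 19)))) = -14260812/ 16093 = -886.15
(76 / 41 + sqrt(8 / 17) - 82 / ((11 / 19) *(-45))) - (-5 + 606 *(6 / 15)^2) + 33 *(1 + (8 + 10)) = 2 *sqrt(34) / 17 + 54800674 / 101475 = 540.73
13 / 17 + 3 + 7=183 / 17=10.76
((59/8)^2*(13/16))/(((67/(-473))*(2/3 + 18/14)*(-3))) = 149832683/2812928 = 53.27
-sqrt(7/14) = -sqrt(2)/2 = -0.71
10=10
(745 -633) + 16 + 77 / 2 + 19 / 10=842 / 5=168.40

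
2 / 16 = 1 / 8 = 0.12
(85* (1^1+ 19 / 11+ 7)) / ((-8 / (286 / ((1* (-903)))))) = 118235 / 3612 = 32.73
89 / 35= 2.54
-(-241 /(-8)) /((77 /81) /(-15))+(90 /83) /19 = 461824695 /971432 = 475.41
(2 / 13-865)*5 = -56215 / 13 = -4324.23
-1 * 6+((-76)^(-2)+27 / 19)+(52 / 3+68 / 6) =417395 / 17328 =24.09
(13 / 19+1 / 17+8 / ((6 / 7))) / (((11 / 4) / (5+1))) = 78112 / 3553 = 21.98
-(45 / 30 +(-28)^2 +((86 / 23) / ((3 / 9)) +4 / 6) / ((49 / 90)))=-1819717 / 2254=-807.33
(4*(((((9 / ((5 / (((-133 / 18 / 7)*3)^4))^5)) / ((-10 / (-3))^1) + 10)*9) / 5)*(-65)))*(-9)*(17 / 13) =639030268161307690567045217 / 13060694016000000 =48927742076.99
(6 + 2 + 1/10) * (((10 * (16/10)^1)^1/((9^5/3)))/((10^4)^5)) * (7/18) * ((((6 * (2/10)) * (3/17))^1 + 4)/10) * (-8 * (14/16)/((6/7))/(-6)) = 61397/4182637500000000000000000000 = 0.00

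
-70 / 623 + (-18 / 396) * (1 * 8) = -466 / 979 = -0.48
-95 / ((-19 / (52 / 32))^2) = -845 / 1216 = -0.69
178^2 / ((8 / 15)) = 118815 / 2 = 59407.50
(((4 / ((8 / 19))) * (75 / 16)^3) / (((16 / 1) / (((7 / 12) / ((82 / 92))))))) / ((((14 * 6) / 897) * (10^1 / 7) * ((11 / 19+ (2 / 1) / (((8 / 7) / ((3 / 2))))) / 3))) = 1466283853125 / 5234229248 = 280.13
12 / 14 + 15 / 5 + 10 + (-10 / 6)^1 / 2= 547 / 42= 13.02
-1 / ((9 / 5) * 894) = -5 / 8046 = -0.00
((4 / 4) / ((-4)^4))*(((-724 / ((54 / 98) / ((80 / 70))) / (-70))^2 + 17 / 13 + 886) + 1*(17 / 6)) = 639850541 / 121305600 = 5.27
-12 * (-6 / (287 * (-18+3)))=-24 / 1435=-0.02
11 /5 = 2.20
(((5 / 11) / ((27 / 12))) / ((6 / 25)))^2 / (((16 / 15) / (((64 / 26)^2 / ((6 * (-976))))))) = -625000 / 909346581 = -0.00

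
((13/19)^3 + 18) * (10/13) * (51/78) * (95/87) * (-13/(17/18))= -18848850/136097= -138.50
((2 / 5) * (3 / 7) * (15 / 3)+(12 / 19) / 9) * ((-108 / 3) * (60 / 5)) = -53280 / 133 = -400.60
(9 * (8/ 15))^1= 24/ 5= 4.80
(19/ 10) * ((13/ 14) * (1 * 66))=8151/ 70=116.44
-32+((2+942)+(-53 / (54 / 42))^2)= 2611.27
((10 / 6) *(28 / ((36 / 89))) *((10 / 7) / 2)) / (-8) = -2225 / 216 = -10.30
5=5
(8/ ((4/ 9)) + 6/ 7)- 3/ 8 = 1035/ 56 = 18.48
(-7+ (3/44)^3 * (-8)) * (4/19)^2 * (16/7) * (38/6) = -2386016/531069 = -4.49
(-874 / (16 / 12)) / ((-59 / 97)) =127167 / 118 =1077.69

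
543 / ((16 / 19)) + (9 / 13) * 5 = 134841 / 208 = 648.27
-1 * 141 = -141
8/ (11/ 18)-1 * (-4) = 188/ 11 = 17.09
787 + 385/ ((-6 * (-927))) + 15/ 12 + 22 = 9013991/ 11124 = 810.32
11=11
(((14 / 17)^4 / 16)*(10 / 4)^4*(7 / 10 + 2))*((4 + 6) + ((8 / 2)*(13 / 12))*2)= 18907875 / 334084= 56.60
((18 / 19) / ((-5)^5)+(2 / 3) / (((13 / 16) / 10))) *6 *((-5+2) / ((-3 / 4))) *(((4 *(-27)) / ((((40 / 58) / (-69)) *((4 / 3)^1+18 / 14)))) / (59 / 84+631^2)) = 14485616230825152 / 7099347578984375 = 2.04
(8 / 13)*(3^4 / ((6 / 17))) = 141.23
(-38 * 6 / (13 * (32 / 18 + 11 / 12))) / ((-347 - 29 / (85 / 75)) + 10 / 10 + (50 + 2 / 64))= 1488384 / 73527649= 0.02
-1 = -1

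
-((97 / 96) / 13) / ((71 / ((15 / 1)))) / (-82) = 485 / 2421952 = 0.00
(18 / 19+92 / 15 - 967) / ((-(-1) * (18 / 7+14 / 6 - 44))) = 1915039 / 77995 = 24.55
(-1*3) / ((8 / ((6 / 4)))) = -9 / 16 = -0.56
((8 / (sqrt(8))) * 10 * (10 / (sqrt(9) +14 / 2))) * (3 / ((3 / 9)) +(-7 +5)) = 140 * sqrt(2) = 197.99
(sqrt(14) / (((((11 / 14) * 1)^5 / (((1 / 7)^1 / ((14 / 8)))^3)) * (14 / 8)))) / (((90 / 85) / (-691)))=-2.53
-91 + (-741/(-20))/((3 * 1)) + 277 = 3967/20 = 198.35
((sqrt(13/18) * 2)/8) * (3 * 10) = 6.37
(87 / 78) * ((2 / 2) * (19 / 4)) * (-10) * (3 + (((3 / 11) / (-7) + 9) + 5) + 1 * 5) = -4658705 / 4004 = -1163.51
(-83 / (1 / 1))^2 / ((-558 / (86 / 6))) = -296227 / 1674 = -176.96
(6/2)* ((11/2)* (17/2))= 561/4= 140.25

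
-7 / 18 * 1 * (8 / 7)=-4 / 9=-0.44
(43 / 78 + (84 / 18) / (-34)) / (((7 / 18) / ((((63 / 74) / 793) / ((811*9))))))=27 / 172420222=0.00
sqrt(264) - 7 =-7 + 2 * sqrt(66) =9.25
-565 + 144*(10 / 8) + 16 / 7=-2679 / 7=-382.71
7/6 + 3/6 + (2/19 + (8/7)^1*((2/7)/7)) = 35555/19551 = 1.82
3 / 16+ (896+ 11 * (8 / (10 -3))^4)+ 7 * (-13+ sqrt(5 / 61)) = 7 * sqrt(305) / 61+ 31652979 / 38416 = 825.96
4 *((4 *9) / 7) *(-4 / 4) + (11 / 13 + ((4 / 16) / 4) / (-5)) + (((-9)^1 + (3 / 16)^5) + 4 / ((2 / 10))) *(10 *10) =128851602781 / 119275520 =1080.29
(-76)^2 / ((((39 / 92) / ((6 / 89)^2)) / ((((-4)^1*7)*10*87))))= -155336509440 / 102973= -1508516.89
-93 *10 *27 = -25110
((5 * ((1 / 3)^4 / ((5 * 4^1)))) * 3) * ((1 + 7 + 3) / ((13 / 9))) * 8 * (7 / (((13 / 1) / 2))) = 308 / 507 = 0.61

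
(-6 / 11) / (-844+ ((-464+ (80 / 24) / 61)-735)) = 1098 / 4112449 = 0.00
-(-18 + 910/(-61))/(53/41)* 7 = 576296/3233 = 178.25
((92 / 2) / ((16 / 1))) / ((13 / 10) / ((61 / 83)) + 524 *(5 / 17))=119255 / 6466172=0.02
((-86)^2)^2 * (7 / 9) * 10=3829057120 / 9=425450791.11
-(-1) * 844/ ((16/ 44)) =2321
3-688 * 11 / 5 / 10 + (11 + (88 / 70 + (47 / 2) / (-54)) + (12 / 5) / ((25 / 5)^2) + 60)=-7223773 / 94500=-76.44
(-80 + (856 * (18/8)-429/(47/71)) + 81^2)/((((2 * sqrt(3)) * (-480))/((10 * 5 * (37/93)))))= -33731975 * sqrt(3)/629424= -92.82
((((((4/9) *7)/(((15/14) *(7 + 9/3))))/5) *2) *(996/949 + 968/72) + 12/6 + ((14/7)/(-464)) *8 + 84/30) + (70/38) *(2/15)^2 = 6.48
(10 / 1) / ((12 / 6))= 5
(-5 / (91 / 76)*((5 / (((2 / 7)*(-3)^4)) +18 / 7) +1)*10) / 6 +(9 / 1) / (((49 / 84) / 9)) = 17413586 / 154791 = 112.50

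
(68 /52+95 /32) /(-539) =-1779 /224224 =-0.01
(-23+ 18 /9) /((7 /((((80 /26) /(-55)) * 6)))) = 144 /143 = 1.01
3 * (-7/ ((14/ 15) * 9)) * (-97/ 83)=2.92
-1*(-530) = 530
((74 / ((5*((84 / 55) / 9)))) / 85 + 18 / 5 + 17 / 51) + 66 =50665 / 714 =70.96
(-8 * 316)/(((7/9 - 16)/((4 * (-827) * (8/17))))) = -602108928/2329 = -258526.80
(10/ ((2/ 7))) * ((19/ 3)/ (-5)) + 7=-37.33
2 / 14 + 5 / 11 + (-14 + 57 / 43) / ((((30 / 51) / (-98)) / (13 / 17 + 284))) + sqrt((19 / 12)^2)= 23890828289 / 39732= 601299.41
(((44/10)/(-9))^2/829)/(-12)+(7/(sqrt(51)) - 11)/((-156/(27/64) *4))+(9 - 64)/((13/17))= -4821338421427/67041561600 - 21 *sqrt(51)/226304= -71.92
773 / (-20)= -38.65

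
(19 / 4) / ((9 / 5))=95 / 36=2.64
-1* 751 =-751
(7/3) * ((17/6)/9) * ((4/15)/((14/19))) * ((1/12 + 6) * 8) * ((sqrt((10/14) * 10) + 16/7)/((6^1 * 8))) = 47158/76545 + 23579 * sqrt(14)/122472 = 1.34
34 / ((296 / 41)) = 697 / 148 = 4.71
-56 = -56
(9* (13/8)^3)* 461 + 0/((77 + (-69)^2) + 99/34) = 9115353/512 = 17803.42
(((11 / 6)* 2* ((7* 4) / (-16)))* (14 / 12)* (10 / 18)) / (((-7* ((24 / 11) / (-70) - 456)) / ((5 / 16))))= -741125 / 1820330496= -0.00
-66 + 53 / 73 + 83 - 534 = -37688 / 73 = -516.27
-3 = -3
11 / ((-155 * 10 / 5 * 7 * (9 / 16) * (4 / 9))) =-0.02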